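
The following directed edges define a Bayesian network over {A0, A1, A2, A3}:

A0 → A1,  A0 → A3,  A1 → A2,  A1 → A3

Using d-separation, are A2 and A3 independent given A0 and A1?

We examine all 2 paths between A2 and A3:
Path 1: A2 ← A1 → A3
  A1 is a fork here and A1 is conditioned on, so the path is blocked at A1.
Path 2: A2 ← A1 ← A0 → A3
  A1 is a chain here and A1 is conditioned on, so the path is blocked at A1.
Every path is blocked, so A2 and A3 are d-separated given {A0, A1}.

Yes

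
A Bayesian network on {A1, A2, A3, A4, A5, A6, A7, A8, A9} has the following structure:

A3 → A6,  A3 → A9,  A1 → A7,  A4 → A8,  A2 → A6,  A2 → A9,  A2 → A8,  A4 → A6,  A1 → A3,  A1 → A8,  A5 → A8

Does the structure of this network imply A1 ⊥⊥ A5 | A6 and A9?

There are 5 undirected paths between A1 and A5; checking each against the conditioning set {A6, A9}:
Path 1: A1 → A3 → A6 ← A4 → A8 ← A5
  A8 is a collider here and neither A8 nor any of its descendants is conditioned on, so the collider stays closed — the path is blocked at A8.
Path 2: A1 → A3 → A6 ← A2 → A8 ← A5
  A8 is a collider here and neither A8 nor any of its descendants is conditioned on, so the collider stays closed — the path is blocked at A8.
Path 3: A1 → A3 → A9 ← A2 → A6 ← A4 → A8 ← A5
  A8 is a collider here and neither A8 nor any of its descendants is conditioned on, so the collider stays closed — the path is blocked at A8.
Path 4: A1 → A3 → A9 ← A2 → A8 ← A5
  A8 is a collider here and neither A8 nor any of its descendants is conditioned on, so the collider stays closed — the path is blocked at A8.
Path 5: A1 → A8 ← A5
  A8 is a collider here and neither A8 nor any of its descendants is conditioned on, so the collider stays closed — the path is blocked at A8.
Since every path is blocked, d-separation holds.

Yes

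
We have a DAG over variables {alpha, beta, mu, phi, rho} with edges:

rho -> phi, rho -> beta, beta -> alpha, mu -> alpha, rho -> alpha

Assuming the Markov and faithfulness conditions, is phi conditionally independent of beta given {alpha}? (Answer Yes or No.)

2 paths connect phi and beta; each must be blocked for d-separation to hold:
Path 1: phi ← rho → beta
  rho is a fork and rho is not conditioned on — no node blocks this path, so it is active.
Path 2: phi ← rho → alpha ← beta
  rho is a fork and rho is not conditioned on; alpha is a collider and alpha is conditioned on, which opens it — no node blocks this path, so it is active.
At least one path is unblocked, so d-separation fails.

No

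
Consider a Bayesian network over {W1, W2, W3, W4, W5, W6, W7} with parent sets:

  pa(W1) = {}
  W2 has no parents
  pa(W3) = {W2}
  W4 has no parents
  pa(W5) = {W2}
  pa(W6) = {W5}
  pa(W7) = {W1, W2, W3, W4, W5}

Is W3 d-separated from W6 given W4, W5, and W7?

Yes — W3 and W6 are d-separated given {W4, W5, W7}.

4 paths connect W3 and W6; each must be blocked for d-separation to hold:
Path 1: W3 ← W2 → W5 → W6
  W5 is a chain here and W5 is conditioned on, so the path is blocked at W5.
Path 2: W3 ← W2 → W7 ← W5 → W6
  W5 is a fork here and W5 is conditioned on, so the path is blocked at W5.
Path 3: W3 → W7 ← W5 → W6
  W5 is a fork here and W5 is conditioned on, so the path is blocked at W5.
Path 4: W3 → W7 ← W2 → W5 → W6
  W5 is a chain here and W5 is conditioned on, so the path is blocked at W5.
Since every path is blocked, d-separation holds.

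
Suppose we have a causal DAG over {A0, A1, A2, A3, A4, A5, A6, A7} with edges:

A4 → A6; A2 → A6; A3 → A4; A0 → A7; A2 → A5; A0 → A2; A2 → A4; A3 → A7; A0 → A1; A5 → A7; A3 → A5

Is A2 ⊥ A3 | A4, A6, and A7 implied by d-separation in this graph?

There are 6 undirected paths between A2 and A3; checking each against the conditioning set {A4, A6, A7}:
Path 1: A2 → A5 → A7 ← A3
  A5 is a chain and A5 is not conditioned on; A7 is a collider and A7 is conditioned on, which opens it — no node blocks this path, so it is active.
Path 2: A2 → A5 ← A3
  A5 is a collider and its descendant A7 is conditioned on, which opens it — no node blocks this path, so it is active.
Path 3: A2 → A6 ← A4 ← A3
  A4 is a chain here and A4 is conditioned on, so the path is blocked at A4.
Path 4: A2 ← A0 → A7 ← A5 ← A3
  A0 is a fork and A0 is not conditioned on; A7 is a collider and A7 is conditioned on, which opens it; A5 is a chain and A5 is not conditioned on — no node blocks this path, so it is active.
Path 5: A2 ← A0 → A7 ← A3
  A0 is a fork and A0 is not conditioned on; A7 is a collider and A7 is conditioned on, which opens it — no node blocks this path, so it is active.
Path 6: A2 → A4 ← A3
  A4 is a collider and A4 is conditioned on, which opens it — no node blocks this path, so it is active.
Since the path A2 → A5 → A7 ← A3 is active, A2 and A3 are not d-separated given {A4, A6, A7}.

No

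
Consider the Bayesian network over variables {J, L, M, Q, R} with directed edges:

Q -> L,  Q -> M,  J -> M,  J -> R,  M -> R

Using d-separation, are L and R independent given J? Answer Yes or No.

No

2 paths connect L and R; each must be blocked for d-separation to hold:
  1. L ← Q → M → R — Q:fork[open]; M:chain[open] ⇒ active
  2. L ← Q → M ← J → R — Q:fork[open]; M:collider[blocks]; J:fork[blocks] ⇒ blocked
Because an active path exists, L and R are not d-separated.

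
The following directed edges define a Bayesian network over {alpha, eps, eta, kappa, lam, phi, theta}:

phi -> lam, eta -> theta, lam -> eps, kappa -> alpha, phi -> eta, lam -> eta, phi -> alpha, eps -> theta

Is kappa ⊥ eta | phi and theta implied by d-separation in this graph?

Yes

We examine all 3 paths between kappa and eta:
  1. kappa → alpha ← phi → lam → eps → theta ← eta — alpha:collider[blocks]; phi:fork[blocks]; lam:chain[open]; eps:chain[open]; theta:collider[open] ⇒ blocked
  2. kappa → alpha ← phi → lam → eta — alpha:collider[blocks]; phi:fork[blocks]; lam:chain[open] ⇒ blocked
  3. kappa → alpha ← phi → eta — alpha:collider[blocks]; phi:fork[blocks] ⇒ blocked
Since every path is blocked, d-separation holds.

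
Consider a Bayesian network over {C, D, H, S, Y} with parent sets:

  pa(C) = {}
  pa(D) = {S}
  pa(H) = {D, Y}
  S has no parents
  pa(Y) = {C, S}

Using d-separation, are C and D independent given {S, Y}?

Enumerating the 2 paths from C to D and testing each for blocking by {S, Y}:
Path 1: C → Y → H ← D
  Y is a chain here and Y is conditioned on, so the path is blocked at Y.
Path 2: C → Y ← S → D
  S is a fork here and S is conditioned on, so the path is blocked at S.
All paths are blocked; C ⊥ D | {S, Y} holds.

Yes — C and D are d-separated given {S, Y}.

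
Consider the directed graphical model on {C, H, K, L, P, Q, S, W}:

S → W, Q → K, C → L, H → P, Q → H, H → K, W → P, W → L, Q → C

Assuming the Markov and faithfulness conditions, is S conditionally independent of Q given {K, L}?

We examine all 3 paths between S and Q:
Path 1: S → W → P ← H ← Q
  P is a collider here and neither P nor any of its descendants is conditioned on, so the collider stays closed — the path is blocked at P.
Path 2: S → W → P ← H → K ← Q
  P is a collider here and neither P nor any of its descendants is conditioned on, so the collider stays closed — the path is blocked at P.
Path 3: S → W → L ← C ← Q
  W is a chain and W is not conditioned on; L is a collider and L is conditioned on, which opens it; C is a chain and C is not conditioned on — no node blocks this path, so it is active.
Since the path S → W → L ← C ← Q is active, S and Q are not d-separated given {K, L}.

No — S and Q are not d-separated given {K, L}.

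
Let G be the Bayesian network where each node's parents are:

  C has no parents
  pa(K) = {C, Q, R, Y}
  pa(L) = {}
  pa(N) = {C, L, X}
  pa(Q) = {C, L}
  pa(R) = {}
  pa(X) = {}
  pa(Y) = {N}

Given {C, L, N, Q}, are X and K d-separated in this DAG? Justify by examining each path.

Yes — X and K are d-separated given {C, L, N, Q}.

Enumerating the 5 paths from X to K and testing each for blocking by {C, L, N, Q}:
  1. X → N ← C → Q → K — N:collider[open]; C:fork[blocks]; Q:chain[blocks] ⇒ blocked
  2. X → N ← C → K — N:collider[open]; C:fork[blocks] ⇒ blocked
  3. X → N ← L → Q ← C → K — N:collider[open]; L:fork[blocks]; Q:collider[open]; C:fork[blocks] ⇒ blocked
  4. X → N ← L → Q → K — N:collider[open]; L:fork[blocks]; Q:chain[blocks] ⇒ blocked
  5. X → N → Y → K — N:chain[blocks]; Y:chain[open] ⇒ blocked
Since every path is blocked, d-separation holds.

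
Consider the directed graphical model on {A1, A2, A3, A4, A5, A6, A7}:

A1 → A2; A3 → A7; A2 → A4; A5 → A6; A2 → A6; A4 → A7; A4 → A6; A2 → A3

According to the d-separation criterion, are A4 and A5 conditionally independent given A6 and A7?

No — A4 and A5 are not d-separated given {A6, A7}.

Enumerating the 3 paths from A4 to A5 and testing each for blocking by {A6, A7}:
  1. A4 → A7 ← A3 ← A2 → A6 ← A5 — A7:collider[open]; A3:chain[open]; A2:fork[open]; A6:collider[open] ⇒ active
  2. A4 ← A2 → A6 ← A5 — A2:fork[open]; A6:collider[open] ⇒ active
  3. A4 → A6 ← A5 — A6:collider[open] ⇒ active
At least one path is unblocked, so d-separation fails.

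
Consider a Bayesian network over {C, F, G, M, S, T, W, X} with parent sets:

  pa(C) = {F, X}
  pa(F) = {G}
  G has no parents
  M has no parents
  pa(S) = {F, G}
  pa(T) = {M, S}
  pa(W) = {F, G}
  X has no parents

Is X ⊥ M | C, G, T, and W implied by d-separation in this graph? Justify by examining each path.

We examine all 3 paths between X and M:
Path 1: X → C ← F → W ← G → S → T ← M
  G is a fork here and G is conditioned on, so the path is blocked at G.
Path 2: X → C ← F → S → T ← M
  C is a collider and C is conditioned on, which opens it; F is a fork and F is not conditioned on; S is a chain and S is not conditioned on; T is a collider and T is conditioned on, which opens it — no node blocks this path, so it is active.
Path 3: X → C ← F ← G → S → T ← M
  G is a fork here and G is conditioned on, so the path is blocked at G.
Because an active path exists, X and M are not d-separated.

No — X and M are not d-separated given {C, G, T, W}.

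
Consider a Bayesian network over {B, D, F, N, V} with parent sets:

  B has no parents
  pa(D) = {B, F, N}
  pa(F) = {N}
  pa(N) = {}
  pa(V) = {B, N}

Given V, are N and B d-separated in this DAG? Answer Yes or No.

There are 3 undirected paths between N and B; checking each against the conditioning set {V}:
  1. N → F → D ← B — F:chain[open]; D:collider[blocks] ⇒ blocked
  2. N → D ← B — D:collider[blocks] ⇒ blocked
  3. N → V ← B — V:collider[open] ⇒ active
Because an active path exists, N and B are not d-separated.

No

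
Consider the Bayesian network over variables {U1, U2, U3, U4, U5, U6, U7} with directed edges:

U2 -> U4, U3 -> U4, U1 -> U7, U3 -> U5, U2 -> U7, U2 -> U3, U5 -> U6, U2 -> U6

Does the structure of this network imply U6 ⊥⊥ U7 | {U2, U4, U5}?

3 paths connect U6 and U7; each must be blocked for d-separation to hold:
  1. U6 ← U5 ← U3 ← U2 → U7 — U5:chain[blocks]; U3:chain[open]; U2:fork[blocks] ⇒ blocked
  2. U6 ← U5 ← U3 → U4 ← U2 → U7 — U5:chain[blocks]; U3:fork[open]; U4:collider[open]; U2:fork[blocks] ⇒ blocked
  3. U6 ← U2 → U7 — U2:fork[blocks] ⇒ blocked
All paths are blocked; U6 ⊥ U7 | {U2, U4, U5} holds.

Yes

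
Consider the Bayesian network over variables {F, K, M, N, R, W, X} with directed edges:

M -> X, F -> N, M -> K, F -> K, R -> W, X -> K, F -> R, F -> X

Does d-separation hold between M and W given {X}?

No

4 paths connect M and W; each must be blocked for d-separation to hold:
  1. M → X → K ← F → R → W — X:chain[blocks]; K:collider[blocks]; F:fork[open]; R:chain[open] ⇒ blocked
  2. M → X ← F → R → W — X:collider[open]; F:fork[open]; R:chain[open] ⇒ active
  3. M → K ← X ← F → R → W — K:collider[blocks]; X:chain[blocks]; F:fork[open]; R:chain[open] ⇒ blocked
  4. M → K ← F → R → W — K:collider[blocks]; F:fork[open]; R:chain[open] ⇒ blocked
Since the path M → X ← F → R → W is active, M and W are not d-separated given {X}.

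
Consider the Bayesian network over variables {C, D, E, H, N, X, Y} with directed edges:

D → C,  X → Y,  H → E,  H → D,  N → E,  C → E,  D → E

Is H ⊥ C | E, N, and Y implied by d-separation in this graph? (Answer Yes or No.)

We examine all 4 paths between H and C:
Path 1: H → D → C
  D is a chain and D is not conditioned on — no node blocks this path, so it is active.
Path 2: H → D → E ← C
  D is a chain and D is not conditioned on; E is a collider and E is conditioned on, which opens it — no node blocks this path, so it is active.
Path 3: H → E ← D → C
  E is a collider and E is conditioned on, which opens it; D is a fork and D is not conditioned on — no node blocks this path, so it is active.
Path 4: H → E ← C
  E is a collider and E is conditioned on, which opens it — no node blocks this path, so it is active.
Since the path H → D → C is active, H and C are not d-separated given {E, N, Y}.

No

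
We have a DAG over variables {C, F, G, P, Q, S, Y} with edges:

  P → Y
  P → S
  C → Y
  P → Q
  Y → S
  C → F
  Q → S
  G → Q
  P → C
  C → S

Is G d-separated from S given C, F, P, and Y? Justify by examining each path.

No

We examine all 6 paths between G and S:
Path 1: G → Q → S
  Q is a chain and Q is not conditioned on — no node blocks this path, so it is active.
Path 2: G → Q ← P → C → S
  Q is a collider here and neither Q nor any of its descendants is conditioned on, so the collider stays closed — the path is blocked at Q.
Path 3: G → Q ← P → C → Y → S
  Q is a collider here and neither Q nor any of its descendants is conditioned on, so the collider stays closed — the path is blocked at Q.
Path 4: G → Q ← P → S
  Q is a collider here and neither Q nor any of its descendants is conditioned on, so the collider stays closed — the path is blocked at Q.
Path 5: G → Q ← P → Y ← C → S
  Q is a collider here and neither Q nor any of its descendants is conditioned on, so the collider stays closed — the path is blocked at Q.
Path 6: G → Q ← P → Y → S
  Q is a collider here and neither Q nor any of its descendants is conditioned on, so the collider stays closed — the path is blocked at Q.
Because an active path exists, G and S are not d-separated.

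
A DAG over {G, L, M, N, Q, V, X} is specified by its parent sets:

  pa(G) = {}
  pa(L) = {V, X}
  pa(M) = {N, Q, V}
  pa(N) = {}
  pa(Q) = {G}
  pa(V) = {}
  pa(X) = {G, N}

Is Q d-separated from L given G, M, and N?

No

We examine all 4 paths between Q and L:
Path 1: Q → M ← V → L
  M is a collider and M is conditioned on, which opens it; V is a fork and V is not conditioned on — no node blocks this path, so it is active.
Path 2: Q → M ← N → X → L
  N is a fork here and N is conditioned on, so the path is blocked at N.
Path 3: Q ← G → X ← N → M ← V → L
  G is a fork here and G is conditioned on, so the path is blocked at G.
Path 4: Q ← G → X → L
  G is a fork here and G is conditioned on, so the path is blocked at G.
Since the path Q → M ← V → L is active, Q and L are not d-separated given {G, M, N}.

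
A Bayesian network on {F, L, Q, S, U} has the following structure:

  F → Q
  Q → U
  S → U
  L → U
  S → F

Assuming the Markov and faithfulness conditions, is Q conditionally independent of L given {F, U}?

There are 2 undirected paths between Q and L; checking each against the conditioning set {F, U}:
  1. Q → U ← L — U:collider[open] ⇒ active
  2. Q ← F ← S → U ← L — F:chain[blocks]; S:fork[open]; U:collider[open] ⇒ blocked
Because an active path exists, Q and L are not d-separated.

No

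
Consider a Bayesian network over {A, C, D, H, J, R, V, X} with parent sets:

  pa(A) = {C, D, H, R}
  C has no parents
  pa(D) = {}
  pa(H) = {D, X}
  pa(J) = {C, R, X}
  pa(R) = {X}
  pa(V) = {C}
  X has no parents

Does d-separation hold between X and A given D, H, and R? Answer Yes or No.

Yes

There are 6 undirected paths between X and A; checking each against the conditioning set {D, H, R}:
  1. X → H ← D → A — H:collider[open]; D:fork[blocks] ⇒ blocked
  2. X → H → A — H:chain[blocks] ⇒ blocked
  3. X → J ← C → A — J:collider[blocks]; C:fork[open] ⇒ blocked
  4. X → J ← R → A — J:collider[blocks]; R:fork[blocks] ⇒ blocked
  5. X → R → A — R:chain[blocks] ⇒ blocked
  6. X → R → J ← C → A — R:chain[blocks]; J:collider[blocks]; C:fork[open] ⇒ blocked
All paths are blocked; X ⊥ A | {D, H, R} holds.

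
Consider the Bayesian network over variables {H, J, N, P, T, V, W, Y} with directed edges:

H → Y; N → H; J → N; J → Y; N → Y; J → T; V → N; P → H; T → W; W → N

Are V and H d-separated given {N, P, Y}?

There are 4 undirected paths between V and H; checking each against the conditioning set {N, P, Y}:
  1. V → N → Y ← H — N:chain[blocks]; Y:collider[open] ⇒ blocked
  2. V → N → H — N:chain[blocks] ⇒ blocked
  3. V → N ← J → Y ← H — N:collider[open]; J:fork[open]; Y:collider[open] ⇒ active
  4. V → N ← W ← T ← J → Y ← H — N:collider[open]; W:chain[open]; T:chain[open]; J:fork[open]; Y:collider[open] ⇒ active
Since the path V → N ← J → Y ← H is active, V and H are not d-separated given {N, P, Y}.

No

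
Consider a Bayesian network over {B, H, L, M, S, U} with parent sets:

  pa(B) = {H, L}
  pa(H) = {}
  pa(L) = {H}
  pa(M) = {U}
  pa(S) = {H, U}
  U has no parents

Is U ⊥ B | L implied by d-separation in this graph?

We examine all 2 paths between U and B:
Path 1: U → S ← H → L → B
  S is a collider here and neither S nor any of its descendants is conditioned on, so the collider stays closed — the path is blocked at S.
Path 2: U → S ← H → B
  S is a collider here and neither S nor any of its descendants is conditioned on, so the collider stays closed — the path is blocked at S.
Since every path is blocked, d-separation holds.

Yes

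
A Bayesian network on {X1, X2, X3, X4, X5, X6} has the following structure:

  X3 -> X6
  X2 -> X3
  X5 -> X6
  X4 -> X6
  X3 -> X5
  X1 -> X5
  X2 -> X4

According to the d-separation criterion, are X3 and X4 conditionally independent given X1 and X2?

There are 3 undirected paths between X3 and X4; checking each against the conditioning set {X1, X2}:
Path 1: X3 ← X2 → X4
  X2 is a fork here and X2 is conditioned on, so the path is blocked at X2.
Path 2: X3 → X5 → X6 ← X4
  X6 is a collider here and neither X6 nor any of its descendants is conditioned on, so the collider stays closed — the path is blocked at X6.
Path 3: X3 → X6 ← X4
  X6 is a collider here and neither X6 nor any of its descendants is conditioned on, so the collider stays closed — the path is blocked at X6.
Since every path is blocked, d-separation holds.

Yes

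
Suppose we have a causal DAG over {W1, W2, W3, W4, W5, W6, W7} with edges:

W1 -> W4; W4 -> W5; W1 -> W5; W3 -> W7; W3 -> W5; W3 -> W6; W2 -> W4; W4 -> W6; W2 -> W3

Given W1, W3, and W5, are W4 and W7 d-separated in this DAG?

Yes — W4 and W7 are d-separated given {W1, W3, W5}.

Enumerating the 4 paths from W4 to W7 and testing each for blocking by {W1, W3, W5}:
Path 1: W4 ← W2 → W3 → W7
  W3 is a chain here and W3 is conditioned on, so the path is blocked at W3.
Path 2: W4 ← W1 → W5 ← W3 → W7
  W1 is a fork here and W1 is conditioned on, so the path is blocked at W1.
Path 3: W4 → W5 ← W3 → W7
  W3 is a fork here and W3 is conditioned on, so the path is blocked at W3.
Path 4: W4 → W6 ← W3 → W7
  W6 is a collider here and neither W6 nor any of its descendants is conditioned on, so the collider stays closed — the path is blocked at W6.
Every path is blocked, so W4 and W7 are d-separated given {W1, W3, W5}.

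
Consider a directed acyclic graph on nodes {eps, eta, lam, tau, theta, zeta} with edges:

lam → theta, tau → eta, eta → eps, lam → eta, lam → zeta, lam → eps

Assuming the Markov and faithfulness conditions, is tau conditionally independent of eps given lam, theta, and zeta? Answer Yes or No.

There are 2 undirected paths between tau and eps; checking each against the conditioning set {lam, theta, zeta}:
Path 1: tau → eta → eps
  eta is a chain and eta is not conditioned on — no node blocks this path, so it is active.
Path 2: tau → eta ← lam → eps
  eta is a collider here and neither eta nor any of its descendants is conditioned on, so the collider stays closed — the path is blocked at eta.
Since the path tau → eta → eps is active, tau and eps are not d-separated given {lam, theta, zeta}.

No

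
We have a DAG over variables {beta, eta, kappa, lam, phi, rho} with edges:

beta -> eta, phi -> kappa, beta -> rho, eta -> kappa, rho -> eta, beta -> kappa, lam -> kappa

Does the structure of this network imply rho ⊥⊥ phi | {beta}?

There are 4 undirected paths between rho and phi; checking each against the conditioning set {beta}:
  1. rho ← beta → kappa ← phi — beta:fork[blocks]; kappa:collider[blocks] ⇒ blocked
  2. rho ← beta → eta → kappa ← phi — beta:fork[blocks]; eta:chain[open]; kappa:collider[blocks] ⇒ blocked
  3. rho → eta → kappa ← phi — eta:chain[open]; kappa:collider[blocks] ⇒ blocked
  4. rho → eta ← beta → kappa ← phi — eta:collider[blocks]; beta:fork[blocks]; kappa:collider[blocks] ⇒ blocked
Since every path is blocked, d-separation holds.

Yes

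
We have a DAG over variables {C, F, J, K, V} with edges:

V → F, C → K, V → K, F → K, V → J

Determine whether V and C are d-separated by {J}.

Yes — V and C are d-separated given {J}.

There are 2 undirected paths between V and C; checking each against the conditioning set {J}:
  1. V → K ← C — K:collider[blocks] ⇒ blocked
  2. V → F → K ← C — F:chain[open]; K:collider[blocks] ⇒ blocked
All paths are blocked; V ⊥ C | {J} holds.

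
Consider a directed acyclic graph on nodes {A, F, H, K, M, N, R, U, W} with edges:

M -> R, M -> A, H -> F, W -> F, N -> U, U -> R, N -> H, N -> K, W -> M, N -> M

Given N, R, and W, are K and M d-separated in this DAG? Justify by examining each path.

Yes

3 paths connect K and M; each must be blocked for d-separation to hold:
  1. K ← N → U → R ← M — N:fork[blocks]; U:chain[open]; R:collider[open] ⇒ blocked
  2. K ← N → M — N:fork[blocks] ⇒ blocked
  3. K ← N → H → F ← W → M — N:fork[blocks]; H:chain[open]; F:collider[blocks]; W:fork[blocks] ⇒ blocked
Every path is blocked, so K and M are d-separated given {N, R, W}.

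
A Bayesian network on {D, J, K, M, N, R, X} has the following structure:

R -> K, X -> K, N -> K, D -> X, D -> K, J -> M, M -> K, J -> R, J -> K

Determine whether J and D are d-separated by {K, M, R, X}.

6 paths connect J and D; each must be blocked for d-separation to hold:
Path 1: J → M → K ← X ← D
  M is a chain here and M is conditioned on, so the path is blocked at M.
Path 2: J → M → K ← D
  M is a chain here and M is conditioned on, so the path is blocked at M.
Path 3: J → R → K ← X ← D
  R is a chain here and R is conditioned on, so the path is blocked at R.
Path 4: J → R → K ← D
  R is a chain here and R is conditioned on, so the path is blocked at R.
Path 5: J → K ← X ← D
  X is a chain here and X is conditioned on, so the path is blocked at X.
Path 6: J → K ← D
  K is a collider and K is conditioned on, which opens it — no node blocks this path, so it is active.
At least one path is unblocked, so d-separation fails.

No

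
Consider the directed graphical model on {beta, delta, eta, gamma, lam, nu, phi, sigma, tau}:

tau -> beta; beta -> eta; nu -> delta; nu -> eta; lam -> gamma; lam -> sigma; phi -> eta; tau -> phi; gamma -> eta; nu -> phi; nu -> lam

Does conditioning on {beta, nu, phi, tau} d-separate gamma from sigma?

No — gamma and sigma are not d-separated given {beta, nu, phi, tau}.

There are 4 undirected paths between gamma and sigma; checking each against the conditioning set {beta, nu, phi, tau}:
Path 1: gamma ← lam → sigma
  lam is a fork and lam is not conditioned on — no node blocks this path, so it is active.
Path 2: gamma → eta ← nu → lam → sigma
  eta is a collider here and neither eta nor any of its descendants is conditioned on, so the collider stays closed — the path is blocked at eta.
Path 3: gamma → eta ← beta ← tau → phi ← nu → lam → sigma
  eta is a collider here and neither eta nor any of its descendants is conditioned on, so the collider stays closed — the path is blocked at eta.
Path 4: gamma → eta ← phi ← nu → lam → sigma
  eta is a collider here and neither eta nor any of its descendants is conditioned on, so the collider stays closed — the path is blocked at eta.
Because an active path exists, gamma and sigma are not d-separated.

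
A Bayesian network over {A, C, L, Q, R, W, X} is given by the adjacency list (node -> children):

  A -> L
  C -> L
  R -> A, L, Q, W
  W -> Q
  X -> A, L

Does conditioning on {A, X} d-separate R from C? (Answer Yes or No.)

Yes — R and C are d-separated given {A, X}.

3 paths connect R and C; each must be blocked for d-separation to hold:
Path 1: R → L ← C
  L is a collider here and neither L nor any of its descendants is conditioned on, so the collider stays closed — the path is blocked at L.
Path 2: R → A → L ← C
  A is a chain here and A is conditioned on, so the path is blocked at A.
Path 3: R → A ← X → L ← C
  X is a fork here and X is conditioned on, so the path is blocked at X.
Every path is blocked, so R and C are d-separated given {A, X}.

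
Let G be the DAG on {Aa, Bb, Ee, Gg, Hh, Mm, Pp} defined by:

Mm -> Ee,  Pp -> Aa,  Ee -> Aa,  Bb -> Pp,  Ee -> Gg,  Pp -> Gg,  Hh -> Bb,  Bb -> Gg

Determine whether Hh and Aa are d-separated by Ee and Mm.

We examine all 4 paths between Hh and Aa:
  1. Hh → Bb → Gg ← Ee → Aa — Bb:chain[open]; Gg:collider[blocks]; Ee:fork[blocks] ⇒ blocked
  2. Hh → Bb → Gg ← Pp → Aa — Bb:chain[open]; Gg:collider[blocks]; Pp:fork[open] ⇒ blocked
  3. Hh → Bb → Pp → Aa — Bb:chain[open]; Pp:chain[open] ⇒ active
  4. Hh → Bb → Pp → Gg ← Ee → Aa — Bb:chain[open]; Pp:chain[open]; Gg:collider[blocks]; Ee:fork[blocks] ⇒ blocked
Because an active path exists, Hh and Aa are not d-separated.

No — Hh and Aa are not d-separated given {Ee, Mm}.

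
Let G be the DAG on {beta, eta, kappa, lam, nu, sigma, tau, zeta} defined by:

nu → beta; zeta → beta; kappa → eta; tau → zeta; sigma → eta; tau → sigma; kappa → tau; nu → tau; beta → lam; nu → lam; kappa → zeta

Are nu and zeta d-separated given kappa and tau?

Yes

There are 5 undirected paths between nu and zeta; checking each against the conditioning set {kappa, tau}:
Path 1: nu → beta ← zeta
  beta is a collider here and neither beta nor any of its descendants is conditioned on, so the collider stays closed — the path is blocked at beta.
Path 2: nu → tau → zeta
  tau is a chain here and tau is conditioned on, so the path is blocked at tau.
Path 3: nu → tau → sigma → eta ← kappa → zeta
  tau is a chain here and tau is conditioned on, so the path is blocked at tau.
Path 4: nu → tau ← kappa → zeta
  kappa is a fork here and kappa is conditioned on, so the path is blocked at kappa.
Path 5: nu → lam ← beta ← zeta
  lam is a collider here and neither lam nor any of its descendants is conditioned on, so the collider stays closed — the path is blocked at lam.
Every path is blocked, so nu and zeta are d-separated given {kappa, tau}.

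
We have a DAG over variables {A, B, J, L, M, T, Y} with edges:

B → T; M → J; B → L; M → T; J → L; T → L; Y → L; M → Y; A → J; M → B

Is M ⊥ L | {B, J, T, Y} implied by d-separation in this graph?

Enumerating the 6 paths from M to L and testing each for blocking by {B, J, T, Y}:
Path 1: M → T → L
  T is a chain here and T is conditioned on, so the path is blocked at T.
Path 2: M → T ← B → L
  B is a fork here and B is conditioned on, so the path is blocked at B.
Path 3: M → Y → L
  Y is a chain here and Y is conditioned on, so the path is blocked at Y.
Path 4: M → J → L
  J is a chain here and J is conditioned on, so the path is blocked at J.
Path 5: M → B → L
  B is a chain here and B is conditioned on, so the path is blocked at B.
Path 6: M → B → T → L
  B is a chain here and B is conditioned on, so the path is blocked at B.
All paths are blocked; M ⊥ L | {B, J, T, Y} holds.

Yes — M and L are d-separated given {B, J, T, Y}.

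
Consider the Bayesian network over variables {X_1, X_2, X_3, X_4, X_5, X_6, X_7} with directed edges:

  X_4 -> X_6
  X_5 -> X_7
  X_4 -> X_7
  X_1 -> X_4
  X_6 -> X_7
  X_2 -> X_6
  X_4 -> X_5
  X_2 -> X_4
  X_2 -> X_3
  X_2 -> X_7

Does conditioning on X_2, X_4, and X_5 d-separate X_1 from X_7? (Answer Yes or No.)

6 paths connect X_1 and X_7; each must be blocked for d-separation to hold:
  1. X_1 → X_4 ← X_2 → X_7 — X_4:collider[open]; X_2:fork[blocks] ⇒ blocked
  2. X_1 → X_4 ← X_2 → X_6 → X_7 — X_4:collider[open]; X_2:fork[blocks]; X_6:chain[open] ⇒ blocked
  3. X_1 → X_4 → X_7 — X_4:chain[blocks] ⇒ blocked
  4. X_1 → X_4 → X_5 → X_7 — X_4:chain[blocks]; X_5:chain[blocks] ⇒ blocked
  5. X_1 → X_4 → X_6 ← X_2 → X_7 — X_4:chain[blocks]; X_6:collider[blocks]; X_2:fork[blocks] ⇒ blocked
  6. X_1 → X_4 → X_6 → X_7 — X_4:chain[blocks]; X_6:chain[open] ⇒ blocked
Every path is blocked, so X_1 and X_7 are d-separated given {X_2, X_4, X_5}.

Yes — X_1 and X_7 are d-separated given {X_2, X_4, X_5}.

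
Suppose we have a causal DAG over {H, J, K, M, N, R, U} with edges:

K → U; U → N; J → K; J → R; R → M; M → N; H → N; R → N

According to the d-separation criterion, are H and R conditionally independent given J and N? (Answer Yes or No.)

No

There are 3 undirected paths between H and R; checking each against the conditioning set {J, N}:
Path 1: H → N ← M ← R
  N is a collider and N is conditioned on, which opens it; M is a chain and M is not conditioned on — no node blocks this path, so it is active.
Path 2: H → N ← U ← K ← J → R
  J is a fork here and J is conditioned on, so the path is blocked at J.
Path 3: H → N ← R
  N is a collider and N is conditioned on, which opens it — no node blocks this path, so it is active.
At least one path is unblocked, so d-separation fails.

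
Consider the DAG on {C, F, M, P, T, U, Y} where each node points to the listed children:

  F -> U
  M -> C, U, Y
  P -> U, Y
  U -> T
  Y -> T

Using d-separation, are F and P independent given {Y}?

Yes — F and P are d-separated given {Y}.

There are 3 undirected paths between F and P; checking each against the conditioning set {Y}:
Path 1: F → U ← P
  U is a collider here and neither U nor any of its descendants is conditioned on, so the collider stays closed — the path is blocked at U.
Path 2: F → U ← M → Y ← P
  U is a collider here and neither U nor any of its descendants is conditioned on, so the collider stays closed — the path is blocked at U.
Path 3: F → U → T ← Y ← P
  T is a collider here and neither T nor any of its descendants is conditioned on, so the collider stays closed — the path is blocked at T.
Every path is blocked, so F and P are d-separated given {Y}.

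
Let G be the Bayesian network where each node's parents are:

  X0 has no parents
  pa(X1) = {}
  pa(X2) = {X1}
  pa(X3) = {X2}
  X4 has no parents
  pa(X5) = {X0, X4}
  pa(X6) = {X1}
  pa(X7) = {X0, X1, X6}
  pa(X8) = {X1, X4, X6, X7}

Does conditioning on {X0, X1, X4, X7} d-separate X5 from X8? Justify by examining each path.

We examine all 6 paths between X5 and X8:
  1. X5 ← X4 → X8 — X4:fork[blocks] ⇒ blocked
  2. X5 ← X0 → X7 ← X1 → X8 — X0:fork[blocks]; X7:collider[open]; X1:fork[blocks] ⇒ blocked
  3. X5 ← X0 → X7 ← X1 → X6 → X8 — X0:fork[blocks]; X7:collider[open]; X1:fork[blocks]; X6:chain[open] ⇒ blocked
  4. X5 ← X0 → X7 → X8 — X0:fork[blocks]; X7:chain[blocks] ⇒ blocked
  5. X5 ← X0 → X7 ← X6 ← X1 → X8 — X0:fork[blocks]; X7:collider[open]; X6:chain[open]; X1:fork[blocks] ⇒ blocked
  6. X5 ← X0 → X7 ← X6 → X8 — X0:fork[blocks]; X7:collider[open]; X6:fork[open] ⇒ blocked
Every path is blocked, so X5 and X8 are d-separated given {X0, X1, X4, X7}.

Yes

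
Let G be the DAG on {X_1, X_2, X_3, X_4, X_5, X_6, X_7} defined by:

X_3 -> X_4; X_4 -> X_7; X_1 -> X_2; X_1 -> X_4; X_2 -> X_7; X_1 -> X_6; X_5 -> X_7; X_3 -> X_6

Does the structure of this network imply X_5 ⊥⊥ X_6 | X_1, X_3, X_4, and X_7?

Yes

There are 4 undirected paths between X_5 and X_6; checking each against the conditioning set {X_1, X_3, X_4, X_7}:
Path 1: X_5 → X_7 ← X_2 ← X_1 → X_6
  X_1 is a fork here and X_1 is conditioned on, so the path is blocked at X_1.
Path 2: X_5 → X_7 ← X_2 ← X_1 → X_4 ← X_3 → X_6
  X_1 is a fork here and X_1 is conditioned on, so the path is blocked at X_1.
Path 3: X_5 → X_7 ← X_4 ← X_3 → X_6
  X_4 is a chain here and X_4 is conditioned on, so the path is blocked at X_4.
Path 4: X_5 → X_7 ← X_4 ← X_1 → X_6
  X_4 is a chain here and X_4 is conditioned on, so the path is blocked at X_4.
Every path is blocked, so X_5 and X_6 are d-separated given {X_1, X_3, X_4, X_7}.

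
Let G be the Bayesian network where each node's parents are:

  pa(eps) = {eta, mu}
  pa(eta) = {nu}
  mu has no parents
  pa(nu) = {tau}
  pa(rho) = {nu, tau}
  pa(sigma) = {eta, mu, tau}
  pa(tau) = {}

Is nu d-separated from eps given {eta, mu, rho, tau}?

Yes

Enumerating the 6 paths from nu to eps and testing each for blocking by {eta, mu, rho, tau}:
  1. nu ← tau → sigma ← eta → eps — tau:fork[blocks]; sigma:collider[blocks]; eta:fork[blocks] ⇒ blocked
  2. nu ← tau → sigma ← mu → eps — tau:fork[blocks]; sigma:collider[blocks]; mu:fork[blocks] ⇒ blocked
  3. nu → eta → eps — eta:chain[blocks] ⇒ blocked
  4. nu → eta → sigma ← mu → eps — eta:chain[blocks]; sigma:collider[blocks]; mu:fork[blocks] ⇒ blocked
  5. nu → rho ← tau → sigma ← eta → eps — rho:collider[open]; tau:fork[blocks]; sigma:collider[blocks]; eta:fork[blocks] ⇒ blocked
  6. nu → rho ← tau → sigma ← mu → eps — rho:collider[open]; tau:fork[blocks]; sigma:collider[blocks]; mu:fork[blocks] ⇒ blocked
All paths are blocked; nu ⊥ eps | {eta, mu, rho, tau} holds.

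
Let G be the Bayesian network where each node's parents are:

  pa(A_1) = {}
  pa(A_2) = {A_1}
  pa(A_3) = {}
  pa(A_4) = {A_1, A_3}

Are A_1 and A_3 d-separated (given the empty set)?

Yes — A_1 and A_3 are d-separated given ∅.

The only undirected path from A_1 to A_3 is:
Path 1: A_1 → A_4 ← A_3
  A_4 is a collider here and neither A_4 nor any of its descendants is conditioned on, so the collider stays closed — the path is blocked at A_4.
Every path is blocked, so A_1 and A_3 are d-separated given ∅.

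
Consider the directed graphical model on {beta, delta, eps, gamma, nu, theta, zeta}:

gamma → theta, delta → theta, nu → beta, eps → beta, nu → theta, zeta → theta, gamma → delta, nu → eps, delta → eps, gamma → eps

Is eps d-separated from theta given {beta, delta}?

No

6 paths connect eps and theta; each must be blocked for d-separation to hold:
Path 1: eps ← delta ← gamma → theta
  delta is a chain here and delta is conditioned on, so the path is blocked at delta.
Path 2: eps ← delta → theta
  delta is a fork here and delta is conditioned on, so the path is blocked at delta.
Path 3: eps ← gamma → delta → theta
  delta is a chain here and delta is conditioned on, so the path is blocked at delta.
Path 4: eps ← gamma → theta
  gamma is a fork and gamma is not conditioned on — no node blocks this path, so it is active.
Path 5: eps → beta ← nu → theta
  beta is a collider and beta is conditioned on, which opens it; nu is a fork and nu is not conditioned on — no node blocks this path, so it is active.
Path 6: eps ← nu → theta
  nu is a fork and nu is not conditioned on — no node blocks this path, so it is active.
Because an active path exists, eps and theta are not d-separated.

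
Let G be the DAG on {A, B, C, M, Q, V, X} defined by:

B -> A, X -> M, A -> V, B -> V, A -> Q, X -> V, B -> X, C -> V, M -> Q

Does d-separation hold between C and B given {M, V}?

No

Enumerating the 5 paths from C to B and testing each for blocking by {M, V}:
Path 1: C → V ← B
  V is a collider and V is conditioned on, which opens it — no node blocks this path, so it is active.
Path 2: C → V ← A → Q ← M ← X ← B
  Q is a collider here and neither Q nor any of its descendants is conditioned on, so the collider stays closed — the path is blocked at Q.
Path 3: C → V ← A ← B
  V is a collider and V is conditioned on, which opens it; A is a chain and A is not conditioned on — no node blocks this path, so it is active.
Path 4: C → V ← X → M → Q ← A ← B
  M is a chain here and M is conditioned on, so the path is blocked at M.
Path 5: C → V ← X ← B
  V is a collider and V is conditioned on, which opens it; X is a chain and X is not conditioned on — no node blocks this path, so it is active.
Because an active path exists, C and B are not d-separated.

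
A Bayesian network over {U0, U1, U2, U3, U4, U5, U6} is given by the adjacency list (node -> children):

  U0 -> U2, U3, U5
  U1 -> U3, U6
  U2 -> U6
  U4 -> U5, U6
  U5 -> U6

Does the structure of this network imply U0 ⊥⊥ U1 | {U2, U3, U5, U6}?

There are 4 undirected paths between U0 and U1; checking each against the conditioning set {U2, U3, U5, U6}:
  1. U0 → U3 ← U1 — U3:collider[open] ⇒ active
  2. U0 → U5 → U6 ← U1 — U5:chain[blocks]; U6:collider[open] ⇒ blocked
  3. U0 → U5 ← U4 → U6 ← U1 — U5:collider[open]; U4:fork[open]; U6:collider[open] ⇒ active
  4. U0 → U2 → U6 ← U1 — U2:chain[blocks]; U6:collider[open] ⇒ blocked
Because an active path exists, U0 and U1 are not d-separated.

No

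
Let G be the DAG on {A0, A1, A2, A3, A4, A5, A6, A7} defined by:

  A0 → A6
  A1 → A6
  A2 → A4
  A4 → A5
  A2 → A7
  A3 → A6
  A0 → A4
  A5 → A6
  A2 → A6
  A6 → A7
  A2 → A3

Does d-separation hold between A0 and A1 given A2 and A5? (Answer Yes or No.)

Enumerating the 5 paths from A0 to A1 and testing each for blocking by {A2, A5}:
Path 1: A0 → A4 → A5 → A6 ← A1
  A5 is a chain here and A5 is conditioned on, so the path is blocked at A5.
Path 2: A0 → A4 ← A2 → A7 ← A6 ← A1
  A2 is a fork here and A2 is conditioned on, so the path is blocked at A2.
Path 3: A0 → A4 ← A2 → A6 ← A1
  A2 is a fork here and A2 is conditioned on, so the path is blocked at A2.
Path 4: A0 → A4 ← A2 → A3 → A6 ← A1
  A2 is a fork here and A2 is conditioned on, so the path is blocked at A2.
Path 5: A0 → A6 ← A1
  A6 is a collider here and neither A6 nor any of its descendants is conditioned on, so the collider stays closed — the path is blocked at A6.
All paths are blocked; A0 ⊥ A1 | {A2, A5} holds.

Yes — A0 and A1 are d-separated given {A2, A5}.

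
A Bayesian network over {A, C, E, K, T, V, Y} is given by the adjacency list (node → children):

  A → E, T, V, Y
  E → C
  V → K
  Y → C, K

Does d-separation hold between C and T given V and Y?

No

Enumerating the 3 paths from C to T and testing each for blocking by {V, Y}:
  1. C ← E ← A → T — E:chain[open]; A:fork[open] ⇒ active
  2. C ← Y → K ← V ← A → T — Y:fork[blocks]; K:collider[blocks]; V:chain[blocks]; A:fork[open] ⇒ blocked
  3. C ← Y ← A → T — Y:chain[blocks]; A:fork[open] ⇒ blocked
Because an active path exists, C and T are not d-separated.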